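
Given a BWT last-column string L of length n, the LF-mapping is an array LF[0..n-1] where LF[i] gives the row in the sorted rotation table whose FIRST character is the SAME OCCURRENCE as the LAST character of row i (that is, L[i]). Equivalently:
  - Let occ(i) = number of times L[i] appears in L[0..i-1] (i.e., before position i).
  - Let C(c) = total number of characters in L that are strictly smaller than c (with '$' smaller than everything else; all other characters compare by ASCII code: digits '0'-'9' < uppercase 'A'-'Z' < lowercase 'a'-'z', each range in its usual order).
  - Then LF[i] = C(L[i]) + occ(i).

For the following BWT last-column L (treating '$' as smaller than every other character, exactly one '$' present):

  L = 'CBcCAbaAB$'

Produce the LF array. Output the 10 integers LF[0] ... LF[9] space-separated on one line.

Char counts: '$':1, 'A':2, 'B':2, 'C':2, 'a':1, 'b':1, 'c':1
C (first-col start): C('$')=0, C('A')=1, C('B')=3, C('C')=5, C('a')=7, C('b')=8, C('c')=9
L[0]='C': occ=0, LF[0]=C('C')+0=5+0=5
L[1]='B': occ=0, LF[1]=C('B')+0=3+0=3
L[2]='c': occ=0, LF[2]=C('c')+0=9+0=9
L[3]='C': occ=1, LF[3]=C('C')+1=5+1=6
L[4]='A': occ=0, LF[4]=C('A')+0=1+0=1
L[5]='b': occ=0, LF[5]=C('b')+0=8+0=8
L[6]='a': occ=0, LF[6]=C('a')+0=7+0=7
L[7]='A': occ=1, LF[7]=C('A')+1=1+1=2
L[8]='B': occ=1, LF[8]=C('B')+1=3+1=4
L[9]='$': occ=0, LF[9]=C('$')+0=0+0=0

Answer: 5 3 9 6 1 8 7 2 4 0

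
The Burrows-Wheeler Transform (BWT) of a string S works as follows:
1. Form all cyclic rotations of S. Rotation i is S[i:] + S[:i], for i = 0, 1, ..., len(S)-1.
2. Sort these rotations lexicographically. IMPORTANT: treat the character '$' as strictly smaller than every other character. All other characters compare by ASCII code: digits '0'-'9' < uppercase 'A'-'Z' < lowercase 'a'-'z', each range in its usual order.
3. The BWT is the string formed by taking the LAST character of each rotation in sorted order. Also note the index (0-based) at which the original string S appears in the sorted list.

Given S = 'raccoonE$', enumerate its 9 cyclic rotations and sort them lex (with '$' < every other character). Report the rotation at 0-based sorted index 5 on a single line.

Answer: nE$raccoo

Derivation:
All 9 rotations (rotation i = S[i:]+S[:i]):
  rot[0] = raccoonE$
  rot[1] = accoonE$r
  rot[2] = ccoonE$ra
  rot[3] = coonE$rac
  rot[4] = oonE$racc
  rot[5] = onE$racco
  rot[6] = nE$raccoo
  rot[7] = E$raccoon
  rot[8] = $raccoonE
Sorted (with $ < everything):
  sorted[0] = $raccoonE
  sorted[1] = E$raccoon
  sorted[2] = accoonE$r
  sorted[3] = ccoonE$ra
  sorted[4] = coonE$rac
  sorted[5] = nE$raccoo
  sorted[6] = onE$racco
  sorted[7] = oonE$racc
  sorted[8] = raccoonE$
sorted[5] = nE$raccoo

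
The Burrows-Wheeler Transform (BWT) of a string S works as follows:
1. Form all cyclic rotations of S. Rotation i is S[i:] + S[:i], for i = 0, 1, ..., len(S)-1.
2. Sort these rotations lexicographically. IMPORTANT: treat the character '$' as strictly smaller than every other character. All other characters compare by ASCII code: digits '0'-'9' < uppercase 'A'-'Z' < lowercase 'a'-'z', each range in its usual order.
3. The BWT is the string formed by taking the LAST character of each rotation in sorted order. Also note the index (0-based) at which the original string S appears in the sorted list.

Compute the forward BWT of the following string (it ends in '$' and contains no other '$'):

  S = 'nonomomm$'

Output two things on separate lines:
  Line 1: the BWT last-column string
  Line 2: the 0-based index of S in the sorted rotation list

All 9 rotations (rotation i = S[i:]+S[:i]):
  rot[0] = nonomomm$
  rot[1] = onomomm$n
  rot[2] = nomomm$no
  rot[3] = omomm$non
  rot[4] = momm$nono
  rot[5] = omm$nonom
  rot[6] = mm$nonomo
  rot[7] = m$nonomom
  rot[8] = $nonomomm
Sorted (with $ < everything):
  sorted[0] = $nonomomm  (last char: 'm')
  sorted[1] = m$nonomom  (last char: 'm')
  sorted[2] = mm$nonomo  (last char: 'o')
  sorted[3] = momm$nono  (last char: 'o')
  sorted[4] = nomomm$no  (last char: 'o')
  sorted[5] = nonomomm$  (last char: '$')
  sorted[6] = omm$nonom  (last char: 'm')
  sorted[7] = omomm$non  (last char: 'n')
  sorted[8] = onomomm$n  (last char: 'n')
Last column: mmooo$mnn
Original string S is at sorted index 5

Answer: mmooo$mnn
5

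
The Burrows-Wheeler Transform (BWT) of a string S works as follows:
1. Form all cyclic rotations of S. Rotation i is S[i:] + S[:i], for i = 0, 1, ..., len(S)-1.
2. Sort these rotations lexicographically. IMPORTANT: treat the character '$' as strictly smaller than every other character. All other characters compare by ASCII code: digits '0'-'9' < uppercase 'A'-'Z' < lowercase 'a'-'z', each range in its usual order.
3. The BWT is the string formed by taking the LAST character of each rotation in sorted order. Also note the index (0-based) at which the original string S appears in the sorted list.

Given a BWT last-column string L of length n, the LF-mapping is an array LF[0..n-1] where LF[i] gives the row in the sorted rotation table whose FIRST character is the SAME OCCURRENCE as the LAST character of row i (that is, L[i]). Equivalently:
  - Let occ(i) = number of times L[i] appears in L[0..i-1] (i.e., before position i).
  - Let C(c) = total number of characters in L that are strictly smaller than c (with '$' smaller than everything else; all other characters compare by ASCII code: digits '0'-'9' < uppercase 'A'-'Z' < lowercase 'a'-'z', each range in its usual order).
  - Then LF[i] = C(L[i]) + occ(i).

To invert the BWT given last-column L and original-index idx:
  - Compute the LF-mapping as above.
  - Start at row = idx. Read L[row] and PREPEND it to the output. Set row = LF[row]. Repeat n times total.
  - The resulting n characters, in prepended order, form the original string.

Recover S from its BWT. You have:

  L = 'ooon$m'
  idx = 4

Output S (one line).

Answer: omono$

Derivation:
LF mapping: 3 4 5 2 0 1
Walk LF starting at row 4, prepending L[row]:
  step 1: row=4, L[4]='$', prepend. Next row=LF[4]=0
  step 2: row=0, L[0]='o', prepend. Next row=LF[0]=3
  step 3: row=3, L[3]='n', prepend. Next row=LF[3]=2
  step 4: row=2, L[2]='o', prepend. Next row=LF[2]=5
  step 5: row=5, L[5]='m', prepend. Next row=LF[5]=1
  step 6: row=1, L[1]='o', prepend. Next row=LF[1]=4
Reversed output: omono$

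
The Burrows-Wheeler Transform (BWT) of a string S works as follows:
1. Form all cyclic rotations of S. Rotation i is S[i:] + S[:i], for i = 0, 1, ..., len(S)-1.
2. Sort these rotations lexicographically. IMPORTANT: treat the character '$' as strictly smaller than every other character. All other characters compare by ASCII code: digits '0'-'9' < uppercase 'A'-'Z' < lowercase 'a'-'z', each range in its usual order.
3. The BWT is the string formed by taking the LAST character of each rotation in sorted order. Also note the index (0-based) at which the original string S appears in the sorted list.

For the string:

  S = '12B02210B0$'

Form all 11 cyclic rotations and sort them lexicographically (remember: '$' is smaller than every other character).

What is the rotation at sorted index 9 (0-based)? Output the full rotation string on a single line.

Answer: B0$12B02210

Derivation:
All 11 rotations (rotation i = S[i:]+S[:i]):
  rot[0] = 12B02210B0$
  rot[1] = 2B02210B0$1
  rot[2] = B02210B0$12
  rot[3] = 02210B0$12B
  rot[4] = 2210B0$12B0
  rot[5] = 210B0$12B02
  rot[6] = 10B0$12B022
  rot[7] = 0B0$12B0221
  rot[8] = B0$12B02210
  rot[9] = 0$12B02210B
  rot[10] = $12B02210B0
Sorted (with $ < everything):
  sorted[0] = $12B02210B0
  sorted[1] = 0$12B02210B
  sorted[2] = 02210B0$12B
  sorted[3] = 0B0$12B0221
  sorted[4] = 10B0$12B022
  sorted[5] = 12B02210B0$
  sorted[6] = 210B0$12B02
  sorted[7] = 2210B0$12B0
  sorted[8] = 2B02210B0$1
  sorted[9] = B0$12B02210
  sorted[10] = B02210B0$12
sorted[9] = B0$12B02210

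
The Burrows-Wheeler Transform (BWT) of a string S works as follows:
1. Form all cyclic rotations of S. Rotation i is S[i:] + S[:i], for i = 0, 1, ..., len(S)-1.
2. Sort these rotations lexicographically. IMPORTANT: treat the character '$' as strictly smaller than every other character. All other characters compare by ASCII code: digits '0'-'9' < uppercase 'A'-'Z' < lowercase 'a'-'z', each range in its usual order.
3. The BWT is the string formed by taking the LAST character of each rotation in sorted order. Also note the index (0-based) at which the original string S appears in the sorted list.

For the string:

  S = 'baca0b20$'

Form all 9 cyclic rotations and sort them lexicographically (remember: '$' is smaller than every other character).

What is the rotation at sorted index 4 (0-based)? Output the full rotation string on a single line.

All 9 rotations (rotation i = S[i:]+S[:i]):
  rot[0] = baca0b20$
  rot[1] = aca0b20$b
  rot[2] = ca0b20$ba
  rot[3] = a0b20$bac
  rot[4] = 0b20$baca
  rot[5] = b20$baca0
  rot[6] = 20$baca0b
  rot[7] = 0$baca0b2
  rot[8] = $baca0b20
Sorted (with $ < everything):
  sorted[0] = $baca0b20
  sorted[1] = 0$baca0b2
  sorted[2] = 0b20$baca
  sorted[3] = 20$baca0b
  sorted[4] = a0b20$bac
  sorted[5] = aca0b20$b
  sorted[6] = b20$baca0
  sorted[7] = baca0b20$
  sorted[8] = ca0b20$ba
sorted[4] = a0b20$bac

Answer: a0b20$bac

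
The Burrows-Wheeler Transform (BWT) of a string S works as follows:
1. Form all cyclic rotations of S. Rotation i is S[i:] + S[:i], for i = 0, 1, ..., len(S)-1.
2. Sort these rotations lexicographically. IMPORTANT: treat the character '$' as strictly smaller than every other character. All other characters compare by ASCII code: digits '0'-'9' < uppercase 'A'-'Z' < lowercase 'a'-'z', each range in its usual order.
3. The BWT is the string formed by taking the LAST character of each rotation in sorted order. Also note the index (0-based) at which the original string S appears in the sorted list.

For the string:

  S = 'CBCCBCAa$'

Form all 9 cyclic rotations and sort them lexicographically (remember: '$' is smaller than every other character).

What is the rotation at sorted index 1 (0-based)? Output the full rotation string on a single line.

Answer: Aa$CBCCBC

Derivation:
All 9 rotations (rotation i = S[i:]+S[:i]):
  rot[0] = CBCCBCAa$
  rot[1] = BCCBCAa$C
  rot[2] = CCBCAa$CB
  rot[3] = CBCAa$CBC
  rot[4] = BCAa$CBCC
  rot[5] = CAa$CBCCB
  rot[6] = Aa$CBCCBC
  rot[7] = a$CBCCBCA
  rot[8] = $CBCCBCAa
Sorted (with $ < everything):
  sorted[0] = $CBCCBCAa
  sorted[1] = Aa$CBCCBC
  sorted[2] = BCAa$CBCC
  sorted[3] = BCCBCAa$C
  sorted[4] = CAa$CBCCB
  sorted[5] = CBCAa$CBC
  sorted[6] = CBCCBCAa$
  sorted[7] = CCBCAa$CB
  sorted[8] = a$CBCCBCA
sorted[1] = Aa$CBCCBC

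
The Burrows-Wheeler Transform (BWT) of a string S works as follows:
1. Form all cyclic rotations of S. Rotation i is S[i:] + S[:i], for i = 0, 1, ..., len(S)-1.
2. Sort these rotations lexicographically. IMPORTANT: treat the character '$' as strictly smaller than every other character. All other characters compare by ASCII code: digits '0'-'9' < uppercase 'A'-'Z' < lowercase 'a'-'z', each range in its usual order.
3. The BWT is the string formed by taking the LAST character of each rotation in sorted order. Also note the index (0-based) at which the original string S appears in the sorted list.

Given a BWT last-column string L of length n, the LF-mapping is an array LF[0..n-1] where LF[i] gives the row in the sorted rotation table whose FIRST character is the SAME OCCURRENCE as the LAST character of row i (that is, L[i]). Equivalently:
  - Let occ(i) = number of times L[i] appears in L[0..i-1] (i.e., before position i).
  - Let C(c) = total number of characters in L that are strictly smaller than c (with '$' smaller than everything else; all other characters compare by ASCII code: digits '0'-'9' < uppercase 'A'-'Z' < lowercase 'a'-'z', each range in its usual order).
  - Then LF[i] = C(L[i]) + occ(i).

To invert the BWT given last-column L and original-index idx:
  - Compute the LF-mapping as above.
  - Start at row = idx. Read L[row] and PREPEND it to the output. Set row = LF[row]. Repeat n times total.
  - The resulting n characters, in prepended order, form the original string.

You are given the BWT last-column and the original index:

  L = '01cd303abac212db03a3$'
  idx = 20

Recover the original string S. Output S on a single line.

LF mapping: 1 4 17 19 8 2 9 12 15 13 18 6 5 7 20 16 3 10 14 11 0
Walk LF starting at row 20, prepending L[row]:
  step 1: row=20, L[20]='$', prepend. Next row=LF[20]=0
  step 2: row=0, L[0]='0', prepend. Next row=LF[0]=1
  step 3: row=1, L[1]='1', prepend. Next row=LF[1]=4
  step 4: row=4, L[4]='3', prepend. Next row=LF[4]=8
  step 5: row=8, L[8]='b', prepend. Next row=LF[8]=15
  step 6: row=15, L[15]='b', prepend. Next row=LF[15]=16
  step 7: row=16, L[16]='0', prepend. Next row=LF[16]=3
  step 8: row=3, L[3]='d', prepend. Next row=LF[3]=19
  step 9: row=19, L[19]='3', prepend. Next row=LF[19]=11
  step 10: row=11, L[11]='2', prepend. Next row=LF[11]=6
  step 11: row=6, L[6]='3', prepend. Next row=LF[6]=9
  step 12: row=9, L[9]='a', prepend. Next row=LF[9]=13
  step 13: row=13, L[13]='2', prepend. Next row=LF[13]=7
  step 14: row=7, L[7]='a', prepend. Next row=LF[7]=12
  step 15: row=12, L[12]='1', prepend. Next row=LF[12]=5
  step 16: row=5, L[5]='0', prepend. Next row=LF[5]=2
  step 17: row=2, L[2]='c', prepend. Next row=LF[2]=17
  step 18: row=17, L[17]='3', prepend. Next row=LF[17]=10
  step 19: row=10, L[10]='c', prepend. Next row=LF[10]=18
  step 20: row=18, L[18]='a', prepend. Next row=LF[18]=14
  step 21: row=14, L[14]='d', prepend. Next row=LF[14]=20
Reversed output: dac3c01a2a323d0bb310$

Answer: dac3c01a2a323d0bb310$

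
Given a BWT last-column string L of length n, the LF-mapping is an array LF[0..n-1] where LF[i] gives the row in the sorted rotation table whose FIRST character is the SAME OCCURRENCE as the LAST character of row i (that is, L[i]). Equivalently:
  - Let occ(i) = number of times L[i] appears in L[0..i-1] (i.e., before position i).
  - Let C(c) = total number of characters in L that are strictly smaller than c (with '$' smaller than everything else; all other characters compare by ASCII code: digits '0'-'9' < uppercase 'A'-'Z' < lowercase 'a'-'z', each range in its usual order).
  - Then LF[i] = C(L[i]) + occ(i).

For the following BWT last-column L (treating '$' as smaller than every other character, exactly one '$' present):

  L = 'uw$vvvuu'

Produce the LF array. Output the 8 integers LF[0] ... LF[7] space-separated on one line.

Answer: 1 7 0 4 5 6 2 3

Derivation:
Char counts: '$':1, 'u':3, 'v':3, 'w':1
C (first-col start): C('$')=0, C('u')=1, C('v')=4, C('w')=7
L[0]='u': occ=0, LF[0]=C('u')+0=1+0=1
L[1]='w': occ=0, LF[1]=C('w')+0=7+0=7
L[2]='$': occ=0, LF[2]=C('$')+0=0+0=0
L[3]='v': occ=0, LF[3]=C('v')+0=4+0=4
L[4]='v': occ=1, LF[4]=C('v')+1=4+1=5
L[5]='v': occ=2, LF[5]=C('v')+2=4+2=6
L[6]='u': occ=1, LF[6]=C('u')+1=1+1=2
L[7]='u': occ=2, LF[7]=C('u')+2=1+2=3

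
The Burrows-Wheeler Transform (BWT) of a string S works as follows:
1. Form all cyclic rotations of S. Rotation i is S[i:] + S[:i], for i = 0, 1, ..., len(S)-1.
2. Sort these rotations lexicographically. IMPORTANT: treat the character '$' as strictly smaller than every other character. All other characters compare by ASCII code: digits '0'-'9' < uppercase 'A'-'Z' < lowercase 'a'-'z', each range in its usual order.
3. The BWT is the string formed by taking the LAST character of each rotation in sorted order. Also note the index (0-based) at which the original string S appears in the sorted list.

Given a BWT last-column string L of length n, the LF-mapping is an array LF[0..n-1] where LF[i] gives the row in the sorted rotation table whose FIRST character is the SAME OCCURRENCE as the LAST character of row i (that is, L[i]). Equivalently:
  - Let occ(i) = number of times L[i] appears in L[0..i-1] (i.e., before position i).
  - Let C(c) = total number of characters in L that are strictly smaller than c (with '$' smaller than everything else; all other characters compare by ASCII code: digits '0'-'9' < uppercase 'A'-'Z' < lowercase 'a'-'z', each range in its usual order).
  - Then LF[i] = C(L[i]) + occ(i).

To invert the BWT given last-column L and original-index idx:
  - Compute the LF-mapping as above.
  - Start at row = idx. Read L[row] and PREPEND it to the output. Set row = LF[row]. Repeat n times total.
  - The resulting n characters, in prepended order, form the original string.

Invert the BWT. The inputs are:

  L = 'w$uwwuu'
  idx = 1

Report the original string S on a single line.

LF mapping: 4 0 1 5 6 2 3
Walk LF starting at row 1, prepending L[row]:
  step 1: row=1, L[1]='$', prepend. Next row=LF[1]=0
  step 2: row=0, L[0]='w', prepend. Next row=LF[0]=4
  step 3: row=4, L[4]='w', prepend. Next row=LF[4]=6
  step 4: row=6, L[6]='u', prepend. Next row=LF[6]=3
  step 5: row=3, L[3]='w', prepend. Next row=LF[3]=5
  step 6: row=5, L[5]='u', prepend. Next row=LF[5]=2
  step 7: row=2, L[2]='u', prepend. Next row=LF[2]=1
Reversed output: uuwuww$

Answer: uuwuww$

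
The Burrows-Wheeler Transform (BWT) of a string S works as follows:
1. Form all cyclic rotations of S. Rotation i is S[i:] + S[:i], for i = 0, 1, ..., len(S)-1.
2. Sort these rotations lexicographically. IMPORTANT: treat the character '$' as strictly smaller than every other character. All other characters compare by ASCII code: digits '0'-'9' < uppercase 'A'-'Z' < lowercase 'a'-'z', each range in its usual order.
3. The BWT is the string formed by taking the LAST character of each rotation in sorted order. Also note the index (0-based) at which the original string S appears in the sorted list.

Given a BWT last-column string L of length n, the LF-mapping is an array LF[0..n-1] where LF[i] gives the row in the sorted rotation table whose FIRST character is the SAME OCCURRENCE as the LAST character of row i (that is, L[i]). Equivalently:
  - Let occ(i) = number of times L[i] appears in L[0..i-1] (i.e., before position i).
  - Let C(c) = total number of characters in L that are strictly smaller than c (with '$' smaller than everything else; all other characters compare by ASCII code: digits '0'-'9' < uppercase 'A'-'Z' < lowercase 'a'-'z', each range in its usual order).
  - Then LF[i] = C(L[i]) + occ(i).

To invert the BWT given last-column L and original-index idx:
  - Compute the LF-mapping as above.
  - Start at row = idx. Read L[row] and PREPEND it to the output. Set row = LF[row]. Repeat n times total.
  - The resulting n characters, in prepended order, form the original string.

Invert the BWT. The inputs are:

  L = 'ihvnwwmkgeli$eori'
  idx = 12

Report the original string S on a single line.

Answer: overwhelmingkiwi$

Derivation:
LF mapping: 5 4 14 11 15 16 10 8 3 1 9 6 0 2 12 13 7
Walk LF starting at row 12, prepending L[row]:
  step 1: row=12, L[12]='$', prepend. Next row=LF[12]=0
  step 2: row=0, L[0]='i', prepend. Next row=LF[0]=5
  step 3: row=5, L[5]='w', prepend. Next row=LF[5]=16
  step 4: row=16, L[16]='i', prepend. Next row=LF[16]=7
  step 5: row=7, L[7]='k', prepend. Next row=LF[7]=8
  step 6: row=8, L[8]='g', prepend. Next row=LF[8]=3
  step 7: row=3, L[3]='n', prepend. Next row=LF[3]=11
  step 8: row=11, L[11]='i', prepend. Next row=LF[11]=6
  step 9: row=6, L[6]='m', prepend. Next row=LF[6]=10
  step 10: row=10, L[10]='l', prepend. Next row=LF[10]=9
  step 11: row=9, L[9]='e', prepend. Next row=LF[9]=1
  step 12: row=1, L[1]='h', prepend. Next row=LF[1]=4
  step 13: row=4, L[4]='w', prepend. Next row=LF[4]=15
  step 14: row=15, L[15]='r', prepend. Next row=LF[15]=13
  step 15: row=13, L[13]='e', prepend. Next row=LF[13]=2
  step 16: row=2, L[2]='v', prepend. Next row=LF[2]=14
  step 17: row=14, L[14]='o', prepend. Next row=LF[14]=12
Reversed output: overwhelmingkiwi$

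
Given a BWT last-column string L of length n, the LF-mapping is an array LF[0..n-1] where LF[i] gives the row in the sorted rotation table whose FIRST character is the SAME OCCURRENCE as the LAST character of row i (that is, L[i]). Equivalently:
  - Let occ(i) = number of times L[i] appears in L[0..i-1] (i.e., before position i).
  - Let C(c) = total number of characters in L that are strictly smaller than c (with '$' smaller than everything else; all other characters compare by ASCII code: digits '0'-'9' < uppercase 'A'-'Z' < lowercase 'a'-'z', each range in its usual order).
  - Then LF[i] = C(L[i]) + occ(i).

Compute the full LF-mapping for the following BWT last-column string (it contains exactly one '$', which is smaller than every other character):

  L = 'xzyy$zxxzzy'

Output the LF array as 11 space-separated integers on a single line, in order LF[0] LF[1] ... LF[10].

Answer: 1 7 4 5 0 8 2 3 9 10 6

Derivation:
Char counts: '$':1, 'x':3, 'y':3, 'z':4
C (first-col start): C('$')=0, C('x')=1, C('y')=4, C('z')=7
L[0]='x': occ=0, LF[0]=C('x')+0=1+0=1
L[1]='z': occ=0, LF[1]=C('z')+0=7+0=7
L[2]='y': occ=0, LF[2]=C('y')+0=4+0=4
L[3]='y': occ=1, LF[3]=C('y')+1=4+1=5
L[4]='$': occ=0, LF[4]=C('$')+0=0+0=0
L[5]='z': occ=1, LF[5]=C('z')+1=7+1=8
L[6]='x': occ=1, LF[6]=C('x')+1=1+1=2
L[7]='x': occ=2, LF[7]=C('x')+2=1+2=3
L[8]='z': occ=2, LF[8]=C('z')+2=7+2=9
L[9]='z': occ=3, LF[9]=C('z')+3=7+3=10
L[10]='y': occ=2, LF[10]=C('y')+2=4+2=6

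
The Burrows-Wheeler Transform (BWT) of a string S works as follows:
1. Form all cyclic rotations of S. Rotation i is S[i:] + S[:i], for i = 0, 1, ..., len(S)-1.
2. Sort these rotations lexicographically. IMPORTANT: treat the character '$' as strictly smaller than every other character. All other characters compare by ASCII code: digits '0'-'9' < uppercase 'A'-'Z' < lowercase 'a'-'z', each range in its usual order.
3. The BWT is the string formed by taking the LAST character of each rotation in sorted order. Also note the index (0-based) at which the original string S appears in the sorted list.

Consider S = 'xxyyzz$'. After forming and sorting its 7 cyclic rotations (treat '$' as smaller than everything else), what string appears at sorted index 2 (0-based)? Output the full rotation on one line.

All 7 rotations (rotation i = S[i:]+S[:i]):
  rot[0] = xxyyzz$
  rot[1] = xyyzz$x
  rot[2] = yyzz$xx
  rot[3] = yzz$xxy
  rot[4] = zz$xxyy
  rot[5] = z$xxyyz
  rot[6] = $xxyyzz
Sorted (with $ < everything):
  sorted[0] = $xxyyzz
  sorted[1] = xxyyzz$
  sorted[2] = xyyzz$x
  sorted[3] = yyzz$xx
  sorted[4] = yzz$xxy
  sorted[5] = z$xxyyz
  sorted[6] = zz$xxyy
sorted[2] = xyyzz$x

Answer: xyyzz$x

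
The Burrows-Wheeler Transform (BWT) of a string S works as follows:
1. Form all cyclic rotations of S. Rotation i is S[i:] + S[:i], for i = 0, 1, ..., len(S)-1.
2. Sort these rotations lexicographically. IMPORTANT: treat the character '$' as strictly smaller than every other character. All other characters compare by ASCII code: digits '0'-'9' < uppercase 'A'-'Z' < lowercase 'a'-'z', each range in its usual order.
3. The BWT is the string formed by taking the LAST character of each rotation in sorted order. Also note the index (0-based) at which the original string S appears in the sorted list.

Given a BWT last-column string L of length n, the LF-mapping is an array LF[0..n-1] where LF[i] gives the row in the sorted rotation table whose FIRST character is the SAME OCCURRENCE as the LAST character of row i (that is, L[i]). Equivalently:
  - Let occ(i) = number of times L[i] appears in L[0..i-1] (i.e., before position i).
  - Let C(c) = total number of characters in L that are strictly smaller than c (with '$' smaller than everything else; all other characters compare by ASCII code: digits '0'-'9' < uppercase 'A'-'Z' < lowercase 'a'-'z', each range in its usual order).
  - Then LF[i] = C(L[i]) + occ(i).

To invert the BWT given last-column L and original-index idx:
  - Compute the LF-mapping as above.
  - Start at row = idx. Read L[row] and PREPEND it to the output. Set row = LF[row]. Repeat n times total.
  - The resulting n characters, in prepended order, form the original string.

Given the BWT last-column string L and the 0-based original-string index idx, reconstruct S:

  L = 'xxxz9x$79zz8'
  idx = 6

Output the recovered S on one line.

Answer: x7x8zzz99xx$

Derivation:
LF mapping: 5 6 7 9 3 8 0 1 4 10 11 2
Walk LF starting at row 6, prepending L[row]:
  step 1: row=6, L[6]='$', prepend. Next row=LF[6]=0
  step 2: row=0, L[0]='x', prepend. Next row=LF[0]=5
  step 3: row=5, L[5]='x', prepend. Next row=LF[5]=8
  step 4: row=8, L[8]='9', prepend. Next row=LF[8]=4
  step 5: row=4, L[4]='9', prepend. Next row=LF[4]=3
  step 6: row=3, L[3]='z', prepend. Next row=LF[3]=9
  step 7: row=9, L[9]='z', prepend. Next row=LF[9]=10
  step 8: row=10, L[10]='z', prepend. Next row=LF[10]=11
  step 9: row=11, L[11]='8', prepend. Next row=LF[11]=2
  step 10: row=2, L[2]='x', prepend. Next row=LF[2]=7
  step 11: row=7, L[7]='7', prepend. Next row=LF[7]=1
  step 12: row=1, L[1]='x', prepend. Next row=LF[1]=6
Reversed output: x7x8zzz99xx$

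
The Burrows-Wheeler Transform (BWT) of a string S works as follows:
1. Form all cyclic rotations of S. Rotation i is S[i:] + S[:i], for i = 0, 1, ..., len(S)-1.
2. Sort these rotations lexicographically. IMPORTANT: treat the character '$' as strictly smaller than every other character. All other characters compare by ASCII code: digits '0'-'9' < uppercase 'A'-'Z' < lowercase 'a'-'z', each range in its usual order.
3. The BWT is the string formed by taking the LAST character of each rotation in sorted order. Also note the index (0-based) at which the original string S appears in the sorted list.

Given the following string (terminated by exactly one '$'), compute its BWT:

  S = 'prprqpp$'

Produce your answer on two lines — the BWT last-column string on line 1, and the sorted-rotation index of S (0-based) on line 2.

All 8 rotations (rotation i = S[i:]+S[:i]):
  rot[0] = prprqpp$
  rot[1] = rprqpp$p
  rot[2] = prqpp$pr
  rot[3] = rqpp$prp
  rot[4] = qpp$prpr
  rot[5] = pp$prprq
  rot[6] = p$prprqp
  rot[7] = $prprqpp
Sorted (with $ < everything):
  sorted[0] = $prprqpp  (last char: 'p')
  sorted[1] = p$prprqp  (last char: 'p')
  sorted[2] = pp$prprq  (last char: 'q')
  sorted[3] = prprqpp$  (last char: '$')
  sorted[4] = prqpp$pr  (last char: 'r')
  sorted[5] = qpp$prpr  (last char: 'r')
  sorted[6] = rprqpp$p  (last char: 'p')
  sorted[7] = rqpp$prp  (last char: 'p')
Last column: ppq$rrpp
Original string S is at sorted index 3

Answer: ppq$rrpp
3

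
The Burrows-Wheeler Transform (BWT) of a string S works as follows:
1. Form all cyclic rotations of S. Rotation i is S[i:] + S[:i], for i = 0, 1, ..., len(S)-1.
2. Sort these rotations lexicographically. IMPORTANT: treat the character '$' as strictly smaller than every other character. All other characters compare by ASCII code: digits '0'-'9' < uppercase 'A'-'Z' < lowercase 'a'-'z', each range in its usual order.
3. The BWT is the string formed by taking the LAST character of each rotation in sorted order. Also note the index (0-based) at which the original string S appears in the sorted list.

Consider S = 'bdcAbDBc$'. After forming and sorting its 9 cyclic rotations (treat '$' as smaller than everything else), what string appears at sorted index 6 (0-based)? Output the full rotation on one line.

All 9 rotations (rotation i = S[i:]+S[:i]):
  rot[0] = bdcAbDBc$
  rot[1] = dcAbDBc$b
  rot[2] = cAbDBc$bd
  rot[3] = AbDBc$bdc
  rot[4] = bDBc$bdcA
  rot[5] = DBc$bdcAb
  rot[6] = Bc$bdcAbD
  rot[7] = c$bdcAbDB
  rot[8] = $bdcAbDBc
Sorted (with $ < everything):
  sorted[0] = $bdcAbDBc
  sorted[1] = AbDBc$bdc
  sorted[2] = Bc$bdcAbD
  sorted[3] = DBc$bdcAb
  sorted[4] = bDBc$bdcA
  sorted[5] = bdcAbDBc$
  sorted[6] = c$bdcAbDB
  sorted[7] = cAbDBc$bd
  sorted[8] = dcAbDBc$b
sorted[6] = c$bdcAbDB

Answer: c$bdcAbDB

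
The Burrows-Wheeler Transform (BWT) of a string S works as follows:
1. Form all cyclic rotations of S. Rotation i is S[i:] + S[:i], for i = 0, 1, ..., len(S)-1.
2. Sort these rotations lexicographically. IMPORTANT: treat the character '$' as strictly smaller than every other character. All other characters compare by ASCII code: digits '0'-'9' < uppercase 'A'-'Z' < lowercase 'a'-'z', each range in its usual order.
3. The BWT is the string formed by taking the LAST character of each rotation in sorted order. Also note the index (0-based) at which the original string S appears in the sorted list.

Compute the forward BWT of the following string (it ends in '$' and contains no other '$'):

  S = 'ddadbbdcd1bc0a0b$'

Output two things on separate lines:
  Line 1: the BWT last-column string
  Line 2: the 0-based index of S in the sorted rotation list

All 17 rotations (rotation i = S[i:]+S[:i]):
  rot[0] = ddadbbdcd1bc0a0b$
  rot[1] = dadbbdcd1bc0a0b$d
  rot[2] = adbbdcd1bc0a0b$dd
  rot[3] = dbbdcd1bc0a0b$dda
  rot[4] = bbdcd1bc0a0b$ddad
  rot[5] = bdcd1bc0a0b$ddadb
  rot[6] = dcd1bc0a0b$ddadbb
  rot[7] = cd1bc0a0b$ddadbbd
  rot[8] = d1bc0a0b$ddadbbdc
  rot[9] = 1bc0a0b$ddadbbdcd
  rot[10] = bc0a0b$ddadbbdcd1
  rot[11] = c0a0b$ddadbbdcd1b
  rot[12] = 0a0b$ddadbbdcd1bc
  rot[13] = a0b$ddadbbdcd1bc0
  rot[14] = 0b$ddadbbdcd1bc0a
  rot[15] = b$ddadbbdcd1bc0a0
  rot[16] = $ddadbbdcd1bc0a0b
Sorted (with $ < everything):
  sorted[0] = $ddadbbdcd1bc0a0b  (last char: 'b')
  sorted[1] = 0a0b$ddadbbdcd1bc  (last char: 'c')
  sorted[2] = 0b$ddadbbdcd1bc0a  (last char: 'a')
  sorted[3] = 1bc0a0b$ddadbbdcd  (last char: 'd')
  sorted[4] = a0b$ddadbbdcd1bc0  (last char: '0')
  sorted[5] = adbbdcd1bc0a0b$dd  (last char: 'd')
  sorted[6] = b$ddadbbdcd1bc0a0  (last char: '0')
  sorted[7] = bbdcd1bc0a0b$ddad  (last char: 'd')
  sorted[8] = bc0a0b$ddadbbdcd1  (last char: '1')
  sorted[9] = bdcd1bc0a0b$ddadb  (last char: 'b')
  sorted[10] = c0a0b$ddadbbdcd1b  (last char: 'b')
  sorted[11] = cd1bc0a0b$ddadbbd  (last char: 'd')
  sorted[12] = d1bc0a0b$ddadbbdc  (last char: 'c')
  sorted[13] = dadbbdcd1bc0a0b$d  (last char: 'd')
  sorted[14] = dbbdcd1bc0a0b$dda  (last char: 'a')
  sorted[15] = dcd1bc0a0b$ddadbb  (last char: 'b')
  sorted[16] = ddadbbdcd1bc0a0b$  (last char: '$')
Last column: bcad0d0d1bbdcdab$
Original string S is at sorted index 16

Answer: bcad0d0d1bbdcdab$
16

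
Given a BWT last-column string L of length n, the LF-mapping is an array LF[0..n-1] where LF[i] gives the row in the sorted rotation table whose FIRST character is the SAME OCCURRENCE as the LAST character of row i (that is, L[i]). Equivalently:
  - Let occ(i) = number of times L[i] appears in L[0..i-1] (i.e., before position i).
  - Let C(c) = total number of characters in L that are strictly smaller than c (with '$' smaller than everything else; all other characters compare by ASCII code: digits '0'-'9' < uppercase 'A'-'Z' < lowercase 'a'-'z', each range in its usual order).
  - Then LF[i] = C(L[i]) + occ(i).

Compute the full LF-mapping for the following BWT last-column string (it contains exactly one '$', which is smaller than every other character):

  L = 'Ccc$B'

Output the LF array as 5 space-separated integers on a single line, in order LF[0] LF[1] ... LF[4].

Char counts: '$':1, 'B':1, 'C':1, 'c':2
C (first-col start): C('$')=0, C('B')=1, C('C')=2, C('c')=3
L[0]='C': occ=0, LF[0]=C('C')+0=2+0=2
L[1]='c': occ=0, LF[1]=C('c')+0=3+0=3
L[2]='c': occ=1, LF[2]=C('c')+1=3+1=4
L[3]='$': occ=0, LF[3]=C('$')+0=0+0=0
L[4]='B': occ=0, LF[4]=C('B')+0=1+0=1

Answer: 2 3 4 0 1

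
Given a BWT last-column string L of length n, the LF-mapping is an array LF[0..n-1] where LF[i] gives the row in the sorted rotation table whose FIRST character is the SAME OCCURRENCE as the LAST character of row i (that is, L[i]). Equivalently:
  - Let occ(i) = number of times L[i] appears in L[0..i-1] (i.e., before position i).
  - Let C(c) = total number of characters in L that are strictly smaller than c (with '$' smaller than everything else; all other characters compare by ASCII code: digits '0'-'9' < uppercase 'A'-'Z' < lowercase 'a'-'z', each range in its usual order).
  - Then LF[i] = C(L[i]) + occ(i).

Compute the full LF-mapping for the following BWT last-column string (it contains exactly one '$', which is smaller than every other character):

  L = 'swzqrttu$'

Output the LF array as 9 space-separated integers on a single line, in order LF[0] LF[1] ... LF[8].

Char counts: '$':1, 'q':1, 'r':1, 's':1, 't':2, 'u':1, 'w':1, 'z':1
C (first-col start): C('$')=0, C('q')=1, C('r')=2, C('s')=3, C('t')=4, C('u')=6, C('w')=7, C('z')=8
L[0]='s': occ=0, LF[0]=C('s')+0=3+0=3
L[1]='w': occ=0, LF[1]=C('w')+0=7+0=7
L[2]='z': occ=0, LF[2]=C('z')+0=8+0=8
L[3]='q': occ=0, LF[3]=C('q')+0=1+0=1
L[4]='r': occ=0, LF[4]=C('r')+0=2+0=2
L[5]='t': occ=0, LF[5]=C('t')+0=4+0=4
L[6]='t': occ=1, LF[6]=C('t')+1=4+1=5
L[7]='u': occ=0, LF[7]=C('u')+0=6+0=6
L[8]='$': occ=0, LF[8]=C('$')+0=0+0=0

Answer: 3 7 8 1 2 4 5 6 0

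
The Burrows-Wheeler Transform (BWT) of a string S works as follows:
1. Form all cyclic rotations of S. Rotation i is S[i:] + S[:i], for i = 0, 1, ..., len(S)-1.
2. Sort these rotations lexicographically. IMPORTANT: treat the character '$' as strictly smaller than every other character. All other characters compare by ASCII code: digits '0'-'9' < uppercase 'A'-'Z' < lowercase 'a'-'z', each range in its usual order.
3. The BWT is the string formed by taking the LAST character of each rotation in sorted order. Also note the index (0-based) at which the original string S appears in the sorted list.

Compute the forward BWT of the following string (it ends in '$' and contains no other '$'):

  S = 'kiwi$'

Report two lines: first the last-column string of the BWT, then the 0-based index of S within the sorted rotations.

Answer: iwk$i
3

Derivation:
All 5 rotations (rotation i = S[i:]+S[:i]):
  rot[0] = kiwi$
  rot[1] = iwi$k
  rot[2] = wi$ki
  rot[3] = i$kiw
  rot[4] = $kiwi
Sorted (with $ < everything):
  sorted[0] = $kiwi  (last char: 'i')
  sorted[1] = i$kiw  (last char: 'w')
  sorted[2] = iwi$k  (last char: 'k')
  sorted[3] = kiwi$  (last char: '$')
  sorted[4] = wi$ki  (last char: 'i')
Last column: iwk$i
Original string S is at sorted index 3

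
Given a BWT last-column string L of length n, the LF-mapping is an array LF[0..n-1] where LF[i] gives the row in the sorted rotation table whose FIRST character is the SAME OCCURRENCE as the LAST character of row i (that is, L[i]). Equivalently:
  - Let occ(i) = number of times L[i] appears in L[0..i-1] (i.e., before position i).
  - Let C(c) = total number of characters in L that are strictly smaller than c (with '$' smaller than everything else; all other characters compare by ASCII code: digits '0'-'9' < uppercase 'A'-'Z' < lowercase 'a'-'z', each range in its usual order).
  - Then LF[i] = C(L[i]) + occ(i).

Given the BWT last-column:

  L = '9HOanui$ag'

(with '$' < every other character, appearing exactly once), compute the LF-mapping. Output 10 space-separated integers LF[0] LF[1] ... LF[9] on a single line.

Char counts: '$':1, '9':1, 'H':1, 'O':1, 'a':2, 'g':1, 'i':1, 'n':1, 'u':1
C (first-col start): C('$')=0, C('9')=1, C('H')=2, C('O')=3, C('a')=4, C('g')=6, C('i')=7, C('n')=8, C('u')=9
L[0]='9': occ=0, LF[0]=C('9')+0=1+0=1
L[1]='H': occ=0, LF[1]=C('H')+0=2+0=2
L[2]='O': occ=0, LF[2]=C('O')+0=3+0=3
L[3]='a': occ=0, LF[3]=C('a')+0=4+0=4
L[4]='n': occ=0, LF[4]=C('n')+0=8+0=8
L[5]='u': occ=0, LF[5]=C('u')+0=9+0=9
L[6]='i': occ=0, LF[6]=C('i')+0=7+0=7
L[7]='$': occ=0, LF[7]=C('$')+0=0+0=0
L[8]='a': occ=1, LF[8]=C('a')+1=4+1=5
L[9]='g': occ=0, LF[9]=C('g')+0=6+0=6

Answer: 1 2 3 4 8 9 7 0 5 6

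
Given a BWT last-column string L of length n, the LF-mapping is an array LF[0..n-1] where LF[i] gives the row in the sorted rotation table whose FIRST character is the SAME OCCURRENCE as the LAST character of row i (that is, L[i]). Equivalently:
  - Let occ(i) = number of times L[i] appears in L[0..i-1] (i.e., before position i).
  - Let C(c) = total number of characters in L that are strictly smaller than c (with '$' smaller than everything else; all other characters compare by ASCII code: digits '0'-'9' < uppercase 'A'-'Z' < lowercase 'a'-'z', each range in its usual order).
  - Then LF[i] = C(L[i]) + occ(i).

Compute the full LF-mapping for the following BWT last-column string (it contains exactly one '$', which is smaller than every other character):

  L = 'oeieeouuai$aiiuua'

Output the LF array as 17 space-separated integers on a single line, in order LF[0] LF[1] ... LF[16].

Char counts: '$':1, 'a':3, 'e':3, 'i':4, 'o':2, 'u':4
C (first-col start): C('$')=0, C('a')=1, C('e')=4, C('i')=7, C('o')=11, C('u')=13
L[0]='o': occ=0, LF[0]=C('o')+0=11+0=11
L[1]='e': occ=0, LF[1]=C('e')+0=4+0=4
L[2]='i': occ=0, LF[2]=C('i')+0=7+0=7
L[3]='e': occ=1, LF[3]=C('e')+1=4+1=5
L[4]='e': occ=2, LF[4]=C('e')+2=4+2=6
L[5]='o': occ=1, LF[5]=C('o')+1=11+1=12
L[6]='u': occ=0, LF[6]=C('u')+0=13+0=13
L[7]='u': occ=1, LF[7]=C('u')+1=13+1=14
L[8]='a': occ=0, LF[8]=C('a')+0=1+0=1
L[9]='i': occ=1, LF[9]=C('i')+1=7+1=8
L[10]='$': occ=0, LF[10]=C('$')+0=0+0=0
L[11]='a': occ=1, LF[11]=C('a')+1=1+1=2
L[12]='i': occ=2, LF[12]=C('i')+2=7+2=9
L[13]='i': occ=3, LF[13]=C('i')+3=7+3=10
L[14]='u': occ=2, LF[14]=C('u')+2=13+2=15
L[15]='u': occ=3, LF[15]=C('u')+3=13+3=16
L[16]='a': occ=2, LF[16]=C('a')+2=1+2=3

Answer: 11 4 7 5 6 12 13 14 1 8 0 2 9 10 15 16 3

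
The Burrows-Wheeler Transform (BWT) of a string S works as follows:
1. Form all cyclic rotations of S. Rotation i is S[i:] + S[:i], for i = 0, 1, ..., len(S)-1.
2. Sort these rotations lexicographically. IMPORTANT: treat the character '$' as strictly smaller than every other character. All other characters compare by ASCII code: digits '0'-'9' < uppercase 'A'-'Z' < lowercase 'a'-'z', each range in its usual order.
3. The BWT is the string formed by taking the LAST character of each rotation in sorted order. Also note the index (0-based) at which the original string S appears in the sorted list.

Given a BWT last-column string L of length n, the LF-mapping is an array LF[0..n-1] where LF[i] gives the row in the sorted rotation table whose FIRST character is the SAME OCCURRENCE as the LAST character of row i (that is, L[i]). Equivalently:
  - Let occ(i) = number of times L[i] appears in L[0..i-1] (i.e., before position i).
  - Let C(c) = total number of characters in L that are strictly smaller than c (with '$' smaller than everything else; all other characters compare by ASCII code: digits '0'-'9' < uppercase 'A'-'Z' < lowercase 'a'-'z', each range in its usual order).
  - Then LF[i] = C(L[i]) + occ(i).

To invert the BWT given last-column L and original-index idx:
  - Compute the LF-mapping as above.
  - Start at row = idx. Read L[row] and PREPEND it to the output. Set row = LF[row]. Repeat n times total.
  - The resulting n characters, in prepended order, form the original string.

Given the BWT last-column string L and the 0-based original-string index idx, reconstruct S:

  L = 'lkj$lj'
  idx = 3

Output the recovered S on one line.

Answer: kjjll$

Derivation:
LF mapping: 4 3 1 0 5 2
Walk LF starting at row 3, prepending L[row]:
  step 1: row=3, L[3]='$', prepend. Next row=LF[3]=0
  step 2: row=0, L[0]='l', prepend. Next row=LF[0]=4
  step 3: row=4, L[4]='l', prepend. Next row=LF[4]=5
  step 4: row=5, L[5]='j', prepend. Next row=LF[5]=2
  step 5: row=2, L[2]='j', prepend. Next row=LF[2]=1
  step 6: row=1, L[1]='k', prepend. Next row=LF[1]=3
Reversed output: kjjll$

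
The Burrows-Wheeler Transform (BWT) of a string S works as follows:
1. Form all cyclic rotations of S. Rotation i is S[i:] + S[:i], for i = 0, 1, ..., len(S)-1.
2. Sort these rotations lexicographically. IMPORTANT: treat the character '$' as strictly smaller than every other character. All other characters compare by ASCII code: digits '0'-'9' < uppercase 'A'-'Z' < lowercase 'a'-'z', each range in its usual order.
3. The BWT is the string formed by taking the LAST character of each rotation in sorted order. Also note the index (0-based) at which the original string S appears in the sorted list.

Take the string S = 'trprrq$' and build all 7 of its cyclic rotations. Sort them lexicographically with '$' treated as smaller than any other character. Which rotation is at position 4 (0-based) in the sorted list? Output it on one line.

All 7 rotations (rotation i = S[i:]+S[:i]):
  rot[0] = trprrq$
  rot[1] = rprrq$t
  rot[2] = prrq$tr
  rot[3] = rrq$trp
  rot[4] = rq$trpr
  rot[5] = q$trprr
  rot[6] = $trprrq
Sorted (with $ < everything):
  sorted[0] = $trprrq
  sorted[1] = prrq$tr
  sorted[2] = q$trprr
  sorted[3] = rprrq$t
  sorted[4] = rq$trpr
  sorted[5] = rrq$trp
  sorted[6] = trprrq$
sorted[4] = rq$trpr

Answer: rq$trpr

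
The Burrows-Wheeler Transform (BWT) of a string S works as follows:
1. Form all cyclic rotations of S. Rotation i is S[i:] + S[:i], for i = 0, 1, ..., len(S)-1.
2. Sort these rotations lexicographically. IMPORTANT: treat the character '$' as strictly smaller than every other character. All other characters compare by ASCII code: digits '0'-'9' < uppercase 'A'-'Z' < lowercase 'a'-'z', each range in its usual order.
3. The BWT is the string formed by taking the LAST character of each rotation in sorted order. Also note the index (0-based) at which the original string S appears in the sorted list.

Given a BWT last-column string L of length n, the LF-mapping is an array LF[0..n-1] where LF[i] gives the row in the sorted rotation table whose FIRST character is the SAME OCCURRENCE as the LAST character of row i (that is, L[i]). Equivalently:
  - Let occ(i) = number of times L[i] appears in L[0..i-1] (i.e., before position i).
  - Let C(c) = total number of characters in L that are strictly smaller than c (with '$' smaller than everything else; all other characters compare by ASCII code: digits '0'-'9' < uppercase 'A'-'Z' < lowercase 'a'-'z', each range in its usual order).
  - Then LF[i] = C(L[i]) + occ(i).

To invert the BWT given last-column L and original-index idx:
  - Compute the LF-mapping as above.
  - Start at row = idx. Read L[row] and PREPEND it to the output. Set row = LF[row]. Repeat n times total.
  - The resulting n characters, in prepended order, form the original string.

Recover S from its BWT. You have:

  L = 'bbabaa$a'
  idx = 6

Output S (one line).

LF mapping: 5 6 1 7 2 3 0 4
Walk LF starting at row 6, prepending L[row]:
  step 1: row=6, L[6]='$', prepend. Next row=LF[6]=0
  step 2: row=0, L[0]='b', prepend. Next row=LF[0]=5
  step 3: row=5, L[5]='a', prepend. Next row=LF[5]=3
  step 4: row=3, L[3]='b', prepend. Next row=LF[3]=7
  step 5: row=7, L[7]='a', prepend. Next row=LF[7]=4
  step 6: row=4, L[4]='a', prepend. Next row=LF[4]=2
  step 7: row=2, L[2]='a', prepend. Next row=LF[2]=1
  step 8: row=1, L[1]='b', prepend. Next row=LF[1]=6
Reversed output: baaabab$

Answer: baaabab$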